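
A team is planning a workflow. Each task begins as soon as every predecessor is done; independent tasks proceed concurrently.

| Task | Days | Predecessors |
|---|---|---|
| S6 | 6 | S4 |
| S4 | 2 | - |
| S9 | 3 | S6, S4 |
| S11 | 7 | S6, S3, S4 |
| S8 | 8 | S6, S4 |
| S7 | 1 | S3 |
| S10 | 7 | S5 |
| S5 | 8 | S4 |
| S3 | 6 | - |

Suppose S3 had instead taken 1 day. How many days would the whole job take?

17

Actual critical path: S4→S5→S10 = 2+8+7 = 17 ⇒ 17 days.
The longest path through S3 is only 13 days, so S3 has float 4.
That remains the longest chain; total 17 days.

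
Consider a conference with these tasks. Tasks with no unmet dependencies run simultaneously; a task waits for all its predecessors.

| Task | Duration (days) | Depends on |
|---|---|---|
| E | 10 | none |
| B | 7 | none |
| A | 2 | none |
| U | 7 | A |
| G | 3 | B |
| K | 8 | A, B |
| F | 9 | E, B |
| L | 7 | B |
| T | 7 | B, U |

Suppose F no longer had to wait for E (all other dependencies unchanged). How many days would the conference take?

16

With the dependency in place, E→F = 10+9 = 19 sets the finish at 19 days.
Without E→F, F's earliest start moves from 10 to 7.
The longest chain is now B→F = 7+9 = 16, so the conference takes 16 days.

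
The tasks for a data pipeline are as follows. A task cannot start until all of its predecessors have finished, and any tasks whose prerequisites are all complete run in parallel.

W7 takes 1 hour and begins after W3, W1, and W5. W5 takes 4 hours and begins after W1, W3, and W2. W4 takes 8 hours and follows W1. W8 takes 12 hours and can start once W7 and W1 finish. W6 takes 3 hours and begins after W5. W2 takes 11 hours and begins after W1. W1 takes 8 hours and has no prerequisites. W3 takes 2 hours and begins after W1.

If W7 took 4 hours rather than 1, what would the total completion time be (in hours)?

As given, the longest chain is W1→W2→W5→W7→W8 = 8+11+4+1+12 = 36, so the finish is 36 hours.
W7 is on the critical path; changing it to 4 makes that path 39 hours.
The critical path is still W1→W2→W5→W7→W8; finish is now 39 hours.

39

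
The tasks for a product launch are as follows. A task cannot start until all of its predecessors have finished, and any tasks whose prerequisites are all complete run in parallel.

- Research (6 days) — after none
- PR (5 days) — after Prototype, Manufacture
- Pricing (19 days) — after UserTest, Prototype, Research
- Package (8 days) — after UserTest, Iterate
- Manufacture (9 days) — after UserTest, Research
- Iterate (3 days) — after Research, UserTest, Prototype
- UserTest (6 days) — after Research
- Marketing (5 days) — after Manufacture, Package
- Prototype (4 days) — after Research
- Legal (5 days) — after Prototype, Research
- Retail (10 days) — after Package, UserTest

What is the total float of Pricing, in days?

Critical path: Research→UserTest→Iterate→Package→Retail = 6+6+3+8+10 = 33, so the finish is 33 days.
Longest path through Pricing: 31 days (earliest finish 31, latest finish 33).
Slack of Pricing = 14 − 12 = 2 days.

2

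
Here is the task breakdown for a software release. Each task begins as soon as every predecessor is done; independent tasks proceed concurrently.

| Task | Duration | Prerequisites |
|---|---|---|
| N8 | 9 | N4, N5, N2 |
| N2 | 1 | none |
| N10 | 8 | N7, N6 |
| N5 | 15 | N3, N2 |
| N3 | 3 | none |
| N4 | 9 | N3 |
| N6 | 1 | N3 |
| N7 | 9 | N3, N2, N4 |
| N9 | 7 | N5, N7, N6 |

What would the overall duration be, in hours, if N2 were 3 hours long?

The binding path is N3→N4→N7→N10 = 3+9+9+8 = 29; finish at 29 hours.
N2 is off the critical path — its longest chain is 25 hours, giving 4 of slack.
No other chain overtakes it, so the finish is 29 hours.

29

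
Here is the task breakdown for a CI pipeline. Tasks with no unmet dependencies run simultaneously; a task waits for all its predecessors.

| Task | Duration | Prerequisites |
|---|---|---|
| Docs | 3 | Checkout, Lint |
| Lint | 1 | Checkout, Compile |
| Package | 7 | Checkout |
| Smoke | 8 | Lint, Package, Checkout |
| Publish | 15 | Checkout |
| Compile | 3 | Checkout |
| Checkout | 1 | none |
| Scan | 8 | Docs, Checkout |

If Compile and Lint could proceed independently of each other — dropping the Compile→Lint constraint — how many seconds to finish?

With the dependency in place, Checkout→Compile→Lint→Docs→Scan = 1+3+1+3+8 = 16 sets the finish at 16 seconds.
Without Compile→Lint, Lint's earliest start moves from 4 to 1.
New critical path: Checkout→Package→Smoke = 1+7+8 = 16 ⇒ 16 seconds.

16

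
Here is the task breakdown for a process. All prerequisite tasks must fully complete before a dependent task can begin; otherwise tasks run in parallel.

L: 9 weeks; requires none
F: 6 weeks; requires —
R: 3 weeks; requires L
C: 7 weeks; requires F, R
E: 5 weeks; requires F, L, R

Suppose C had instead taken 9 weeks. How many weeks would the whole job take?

Actual critical path: L→R→C = 9+3+7 = 19 ⇒ 19 weeks.
Since C is critical, the +2 change carries straight to that chain (now 21 weeks).
That remains the longest chain; total 21 weeks.

21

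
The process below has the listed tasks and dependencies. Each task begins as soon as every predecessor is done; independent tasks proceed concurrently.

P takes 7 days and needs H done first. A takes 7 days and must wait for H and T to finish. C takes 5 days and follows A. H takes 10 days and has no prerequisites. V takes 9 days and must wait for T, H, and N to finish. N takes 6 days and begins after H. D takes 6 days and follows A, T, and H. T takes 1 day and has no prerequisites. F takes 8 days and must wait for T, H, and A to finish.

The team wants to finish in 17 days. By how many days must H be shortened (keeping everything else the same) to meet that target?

8

Current finish: 25 days; target: 17.
H is on every critical path, so each day cut from H cuts the finish by one (this holds down to a finish of 16).
Need 25 − 17 = 8 days off H → H becomes 2 days, finish becomes 17.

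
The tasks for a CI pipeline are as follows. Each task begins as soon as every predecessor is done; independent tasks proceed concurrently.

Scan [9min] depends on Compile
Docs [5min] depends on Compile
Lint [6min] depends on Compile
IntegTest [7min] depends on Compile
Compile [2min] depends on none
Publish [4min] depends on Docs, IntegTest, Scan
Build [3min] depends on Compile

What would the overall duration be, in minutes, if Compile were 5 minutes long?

18

Baseline: Compile→Scan→Publish = 2+9+4 = 15 → 15 minutes.
Compile lies on that path, so at 5 minutes the path becomes 18 minutes.
No other chain overtakes it, so the finish is 18 minutes.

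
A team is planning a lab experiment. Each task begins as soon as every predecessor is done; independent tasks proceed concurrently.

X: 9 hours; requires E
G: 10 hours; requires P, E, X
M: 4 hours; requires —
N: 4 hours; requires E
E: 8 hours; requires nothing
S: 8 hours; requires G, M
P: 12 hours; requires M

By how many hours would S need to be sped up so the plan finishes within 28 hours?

Current finish: 35 hours; target: 28.
S is on every critical path, so each hour cut from S cuts the finish by one (this holds down to a finish of 28).
Need 35 − 28 = 7 hours off S → S becomes 1 hour, finish becomes 28.

7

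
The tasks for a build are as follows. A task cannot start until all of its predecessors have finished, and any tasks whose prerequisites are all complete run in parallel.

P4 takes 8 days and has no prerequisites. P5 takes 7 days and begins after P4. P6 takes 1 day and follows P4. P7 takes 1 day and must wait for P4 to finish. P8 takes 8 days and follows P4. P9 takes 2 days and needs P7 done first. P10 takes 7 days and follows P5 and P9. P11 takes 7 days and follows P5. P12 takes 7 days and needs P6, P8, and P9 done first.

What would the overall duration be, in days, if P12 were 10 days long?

Actual critical path: P4→P8→P12 = 8+8+7 = 23 ⇒ 23 days.
P12 is on the critical path; changing it to 10 makes that path 26 days.
No other chain overtakes it, so the finish is 26 days.

26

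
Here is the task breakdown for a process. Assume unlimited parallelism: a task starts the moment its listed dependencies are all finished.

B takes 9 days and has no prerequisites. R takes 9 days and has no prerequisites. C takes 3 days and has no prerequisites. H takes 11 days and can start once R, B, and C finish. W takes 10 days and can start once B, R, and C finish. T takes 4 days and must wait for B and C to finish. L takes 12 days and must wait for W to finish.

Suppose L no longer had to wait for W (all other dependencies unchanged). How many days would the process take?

Original critical path: B→W→L = 9+10+12 = 31 ⇒ 31 days.
Without W→L, L's earliest start moves from 19 to 0.
After: B→H = 9+11 = 20 → 20 days.

20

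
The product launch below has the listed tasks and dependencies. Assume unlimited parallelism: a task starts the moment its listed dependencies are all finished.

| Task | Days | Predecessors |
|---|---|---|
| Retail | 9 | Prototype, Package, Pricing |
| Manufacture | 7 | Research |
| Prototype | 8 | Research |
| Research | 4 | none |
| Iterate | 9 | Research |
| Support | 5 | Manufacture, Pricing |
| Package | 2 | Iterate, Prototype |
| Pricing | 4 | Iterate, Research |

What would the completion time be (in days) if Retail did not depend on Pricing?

Before: longest chain Research→Iterate→Pricing→Retail = 4+9+4+9 = 26, finish 26.
Without Pricing→Retail, Retail's earliest start moves from 17 to 15.
After: Research→Iterate→Package→Retail = 4+9+2+9 = 24 → 24 days.

24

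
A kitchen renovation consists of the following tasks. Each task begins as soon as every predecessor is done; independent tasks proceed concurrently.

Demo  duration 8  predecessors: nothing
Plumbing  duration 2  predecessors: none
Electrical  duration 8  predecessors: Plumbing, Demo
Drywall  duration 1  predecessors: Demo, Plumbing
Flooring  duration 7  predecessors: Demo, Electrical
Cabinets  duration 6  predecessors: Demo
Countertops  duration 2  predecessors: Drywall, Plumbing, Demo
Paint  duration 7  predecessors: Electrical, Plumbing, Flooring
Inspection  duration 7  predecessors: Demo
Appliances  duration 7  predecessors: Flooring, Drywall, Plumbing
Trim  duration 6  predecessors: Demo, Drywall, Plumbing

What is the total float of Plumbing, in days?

Critical path: Demo→Electrical→Flooring→Paint = 8+8+7+7 = 30, so the finish is 30 days.
Longest path through Plumbing: 24 days (earliest finish 2, latest finish 8).
Float = 30 − 24 = 6.

6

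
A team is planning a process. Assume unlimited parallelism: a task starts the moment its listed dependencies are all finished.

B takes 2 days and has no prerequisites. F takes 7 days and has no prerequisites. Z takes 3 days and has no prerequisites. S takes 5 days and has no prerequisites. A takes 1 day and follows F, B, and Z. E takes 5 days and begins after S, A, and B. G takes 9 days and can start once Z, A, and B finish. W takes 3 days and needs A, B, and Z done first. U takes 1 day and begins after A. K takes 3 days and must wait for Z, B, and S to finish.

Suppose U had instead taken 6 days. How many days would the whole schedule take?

17

As given, the longest chain is F→A→G = 7+1+9 = 17, so the finish is 17 days.
U is off the critical path — its longest chain is 9 days, giving 8 of slack.
The critical path is still F→A→G; finish is now 17 days.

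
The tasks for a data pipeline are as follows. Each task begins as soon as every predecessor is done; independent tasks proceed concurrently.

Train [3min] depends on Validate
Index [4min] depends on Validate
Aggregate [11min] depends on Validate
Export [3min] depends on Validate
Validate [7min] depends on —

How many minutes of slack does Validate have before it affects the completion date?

0

Critical path: Validate→Aggregate = 7+11 = 18, so the finish is 18 minutes.
Longest path through Validate: 18 minutes (earliest finish 7, latest finish 7).
So Validate can slip 7 − 7 = 0 minutes.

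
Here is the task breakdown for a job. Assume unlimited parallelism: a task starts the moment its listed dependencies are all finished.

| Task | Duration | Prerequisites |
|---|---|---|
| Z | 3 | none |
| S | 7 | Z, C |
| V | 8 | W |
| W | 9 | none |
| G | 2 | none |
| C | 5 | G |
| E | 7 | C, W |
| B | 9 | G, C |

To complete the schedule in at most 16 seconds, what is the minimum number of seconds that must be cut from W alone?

1

Current finish: 17 seconds; target: 16.
W is on every critical path, so each second cut from W cuts the finish by one (this holds down to a finish of 16).
Need 17 − 16 = 1 second off W → W becomes 8 seconds, finish becomes 16.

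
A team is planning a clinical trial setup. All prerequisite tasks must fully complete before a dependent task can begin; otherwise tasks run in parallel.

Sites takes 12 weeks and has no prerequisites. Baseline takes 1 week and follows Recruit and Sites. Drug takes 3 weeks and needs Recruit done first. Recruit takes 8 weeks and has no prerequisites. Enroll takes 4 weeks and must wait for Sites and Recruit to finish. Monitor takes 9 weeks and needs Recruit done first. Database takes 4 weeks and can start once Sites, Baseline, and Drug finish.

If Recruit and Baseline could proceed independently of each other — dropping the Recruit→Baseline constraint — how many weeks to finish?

17

Original critical path: Sites→Baseline→Database = 12+1+4 = 17 ⇒ 17 weeks.
Dropping Recruit→Baseline doesn't change Baseline's earliest start (12); another predecessor still binds.
After: Sites→Baseline→Database = 12+1+4 = 17 → 17 weeks.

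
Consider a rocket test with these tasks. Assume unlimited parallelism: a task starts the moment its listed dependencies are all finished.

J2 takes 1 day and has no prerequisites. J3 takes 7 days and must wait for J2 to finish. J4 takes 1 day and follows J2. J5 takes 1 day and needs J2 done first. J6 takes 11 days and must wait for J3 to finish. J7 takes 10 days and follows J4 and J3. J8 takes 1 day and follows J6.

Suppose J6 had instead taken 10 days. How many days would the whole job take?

19

Critical path before the change: J2→J3→J6→J8 = 1+7+11+1 = 20 giving 20 days.
Since J6 is critical, the -1 change carries straight to that chain (now 19 days).
That remains the longest chain; total 19 days.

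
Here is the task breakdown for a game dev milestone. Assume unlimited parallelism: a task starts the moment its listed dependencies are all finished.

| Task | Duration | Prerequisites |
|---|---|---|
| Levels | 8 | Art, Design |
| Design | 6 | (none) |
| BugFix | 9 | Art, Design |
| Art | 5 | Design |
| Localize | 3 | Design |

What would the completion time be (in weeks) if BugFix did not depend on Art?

Original critical path: Design→Art→BugFix = 6+5+9 = 20 ⇒ 20 weeks.
Without Art→BugFix, BugFix's earliest start moves from 11 to 6.
New critical path: Design→Art→Levels = 6+5+8 = 19 ⇒ 19 weeks.

19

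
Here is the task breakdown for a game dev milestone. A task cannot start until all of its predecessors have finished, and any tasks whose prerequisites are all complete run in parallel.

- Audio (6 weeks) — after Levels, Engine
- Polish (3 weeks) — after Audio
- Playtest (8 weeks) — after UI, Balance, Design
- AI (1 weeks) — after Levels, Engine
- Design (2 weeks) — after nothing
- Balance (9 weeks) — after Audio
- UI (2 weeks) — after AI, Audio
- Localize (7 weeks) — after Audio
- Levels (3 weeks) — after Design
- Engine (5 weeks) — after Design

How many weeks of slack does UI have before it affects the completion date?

Design→Engine→Audio→Balance→Playtest = 2+5+6+9+8 = 30 sets the makespan at 30 weeks.
Longest path through UI: 23 weeks (earliest finish 15, latest finish 22).
Slack of UI = 20 − 13 = 7 weeks.

7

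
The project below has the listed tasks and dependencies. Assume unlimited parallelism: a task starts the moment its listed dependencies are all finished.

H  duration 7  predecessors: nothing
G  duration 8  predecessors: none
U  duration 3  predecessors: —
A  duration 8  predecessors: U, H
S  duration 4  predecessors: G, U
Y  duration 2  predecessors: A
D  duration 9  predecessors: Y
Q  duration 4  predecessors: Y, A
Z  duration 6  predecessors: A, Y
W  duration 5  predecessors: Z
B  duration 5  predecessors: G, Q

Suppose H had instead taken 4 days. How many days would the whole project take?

25

Baseline: H→A→Y→Z→W = 7+8+2+6+5 = 28 → 28 days.
H is on the critical path; changing it to 4 makes that path 25 days.
The critical path is still H→A→Y→Z→W; finish is now 25 days.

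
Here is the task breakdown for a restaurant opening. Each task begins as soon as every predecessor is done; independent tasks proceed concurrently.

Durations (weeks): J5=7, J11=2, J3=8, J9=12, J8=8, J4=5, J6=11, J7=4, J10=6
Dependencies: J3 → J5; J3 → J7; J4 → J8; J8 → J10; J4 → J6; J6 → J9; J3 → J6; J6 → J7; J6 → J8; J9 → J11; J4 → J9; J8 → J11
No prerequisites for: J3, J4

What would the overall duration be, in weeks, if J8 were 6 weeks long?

33

As given, the longest chain is J3→J6→J8→J10 = 8+11+8+6 = 33, so the finish is 33 weeks.
J8 is on the critical path; changing it to 6 makes that path 31 weeks.
The binding chain switches to J3→J6→J9→J11 = 8+11+12+2 = 33; finish 33 weeks.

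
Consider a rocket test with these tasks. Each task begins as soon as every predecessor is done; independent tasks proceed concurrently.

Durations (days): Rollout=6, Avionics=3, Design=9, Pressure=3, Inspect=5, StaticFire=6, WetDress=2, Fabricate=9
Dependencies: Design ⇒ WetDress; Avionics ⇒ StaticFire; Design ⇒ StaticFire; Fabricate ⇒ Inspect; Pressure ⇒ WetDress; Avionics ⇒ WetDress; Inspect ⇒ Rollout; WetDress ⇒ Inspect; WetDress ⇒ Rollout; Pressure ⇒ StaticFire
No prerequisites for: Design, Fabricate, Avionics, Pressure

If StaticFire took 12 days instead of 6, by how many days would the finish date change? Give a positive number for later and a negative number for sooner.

Actual critical path: Design→WetDress→Inspect→Rollout = 9+2+5+6 = 22 ⇒ 22 days.
StaticFire has 7 days of float (longest path through it is 15).
No other chain overtakes it, so the finish is 22 days.
Change in finish: 22 − 22 = +0 days.

0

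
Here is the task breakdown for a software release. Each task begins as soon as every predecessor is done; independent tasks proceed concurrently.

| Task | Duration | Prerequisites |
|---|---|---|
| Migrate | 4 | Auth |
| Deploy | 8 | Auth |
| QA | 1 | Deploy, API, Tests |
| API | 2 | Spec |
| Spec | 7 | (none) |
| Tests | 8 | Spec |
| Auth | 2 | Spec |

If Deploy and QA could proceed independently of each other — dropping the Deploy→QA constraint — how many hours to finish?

17

With the dependency in place, Spec→Auth→Deploy→QA = 7+2+8+1 = 18 sets the finish at 18 hours.
Without Deploy→QA, QA's earliest start moves from 17 to 15.
The longest chain is now Spec→Auth→Deploy = 7+2+8 = 17, so the software release takes 17 hours.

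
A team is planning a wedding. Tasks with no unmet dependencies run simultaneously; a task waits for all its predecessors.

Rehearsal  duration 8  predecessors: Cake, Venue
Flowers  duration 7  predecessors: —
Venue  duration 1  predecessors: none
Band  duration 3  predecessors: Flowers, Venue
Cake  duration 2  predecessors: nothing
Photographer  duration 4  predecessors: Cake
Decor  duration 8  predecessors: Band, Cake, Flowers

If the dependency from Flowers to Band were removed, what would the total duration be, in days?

15

With the dependency in place, Flowers→Band→Decor = 7+3+8 = 18 sets the finish at 18 days.
Without Flowers→Band, Band's earliest start moves from 7 to 1.
New critical path: Flowers→Decor = 7+8 = 15 ⇒ 15 days.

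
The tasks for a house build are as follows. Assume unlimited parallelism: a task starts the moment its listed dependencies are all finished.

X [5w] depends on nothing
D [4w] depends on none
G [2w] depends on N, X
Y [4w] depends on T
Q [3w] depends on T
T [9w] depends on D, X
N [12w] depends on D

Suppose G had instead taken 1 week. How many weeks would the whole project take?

The binding path is D→N→G = 4+12+2 = 18; finish at 18 weeks.
Since G is critical, the -1 change carries straight to that chain (now 17 weeks).
Now X→T→Y = 5+9+4 = 18 is longest, so the finish becomes 18 weeks.

18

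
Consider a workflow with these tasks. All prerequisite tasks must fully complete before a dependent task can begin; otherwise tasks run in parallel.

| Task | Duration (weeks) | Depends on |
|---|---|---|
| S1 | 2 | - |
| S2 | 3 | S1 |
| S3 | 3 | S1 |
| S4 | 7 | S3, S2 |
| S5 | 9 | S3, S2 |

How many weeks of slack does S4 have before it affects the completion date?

2

The longest chain is S1→S2→S5 = 2+3+9 = 14; overall finish 14 weeks.
S4 finishes as early as 12 and must finish by 14.
Float = 14 − 12 = 2.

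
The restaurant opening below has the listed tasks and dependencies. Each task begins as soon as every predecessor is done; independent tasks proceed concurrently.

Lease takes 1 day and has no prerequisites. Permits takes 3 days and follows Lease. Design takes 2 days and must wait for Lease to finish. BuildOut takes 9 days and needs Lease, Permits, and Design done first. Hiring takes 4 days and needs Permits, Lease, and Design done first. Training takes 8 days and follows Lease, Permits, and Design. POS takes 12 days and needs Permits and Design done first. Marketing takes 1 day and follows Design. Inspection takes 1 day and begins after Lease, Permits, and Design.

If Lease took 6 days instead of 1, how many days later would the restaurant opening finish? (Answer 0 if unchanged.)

The binding path is Lease→Permits→POS = 1+3+12 = 16; finish at 16 days.
Since Lease is critical, the +5 change carries straight to that chain (now 21 days).
The critical path is still Lease→Permits→POS; finish is now 21 days.
Change in finish: 21 − 16 = +5 days.

5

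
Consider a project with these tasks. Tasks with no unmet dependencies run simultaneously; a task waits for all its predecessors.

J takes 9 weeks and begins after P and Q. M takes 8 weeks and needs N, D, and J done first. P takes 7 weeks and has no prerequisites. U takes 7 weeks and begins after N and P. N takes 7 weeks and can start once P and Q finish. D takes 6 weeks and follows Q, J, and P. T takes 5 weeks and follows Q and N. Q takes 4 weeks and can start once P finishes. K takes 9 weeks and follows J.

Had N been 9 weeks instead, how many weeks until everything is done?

The binding path is P→Q→J→D→M = 7+4+9+6+8 = 34; finish at 34 weeks.
The longest path through N is only 26 weeks, so N has float 8.
The critical path is still P→Q→J→D→M; finish is now 34 weeks.

34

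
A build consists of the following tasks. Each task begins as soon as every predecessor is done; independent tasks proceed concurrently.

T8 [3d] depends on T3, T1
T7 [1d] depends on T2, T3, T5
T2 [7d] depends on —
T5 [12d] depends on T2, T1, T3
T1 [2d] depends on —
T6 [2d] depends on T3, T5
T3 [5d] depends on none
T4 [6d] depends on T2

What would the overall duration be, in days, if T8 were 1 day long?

21

The binding path is T2→T5→T6 = 7+12+2 = 21; finish at 21 days.
T8 has 13 days of float (longest path through it is 8).
That remains the longest chain; total 21 days.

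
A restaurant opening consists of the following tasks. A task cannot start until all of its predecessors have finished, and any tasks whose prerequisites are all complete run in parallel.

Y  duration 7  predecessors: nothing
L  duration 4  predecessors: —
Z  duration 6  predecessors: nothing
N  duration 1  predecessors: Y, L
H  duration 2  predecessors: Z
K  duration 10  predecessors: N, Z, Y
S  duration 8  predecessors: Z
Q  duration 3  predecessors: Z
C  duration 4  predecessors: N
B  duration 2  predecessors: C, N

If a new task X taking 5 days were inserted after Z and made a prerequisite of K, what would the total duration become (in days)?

Originally the job takes 18 days.
With X inserted, K now waits for max(N, Z, Y, X).
New critical path: Z→X→K = 6+5+10 = 21 ⇒ 21 days.

21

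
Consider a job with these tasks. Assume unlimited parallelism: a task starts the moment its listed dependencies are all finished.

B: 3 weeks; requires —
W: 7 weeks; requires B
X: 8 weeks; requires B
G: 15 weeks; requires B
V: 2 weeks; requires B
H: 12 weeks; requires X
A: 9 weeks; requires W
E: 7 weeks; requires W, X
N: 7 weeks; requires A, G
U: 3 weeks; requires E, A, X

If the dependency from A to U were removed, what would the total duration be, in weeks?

With the dependency in place, B→W→A→N = 3+7+9+7 = 26 sets the finish at 26 weeks.
Without A→U, U's earliest start moves from 19 to 18.
New critical path: B→W→A→N = 3+7+9+7 = 26 ⇒ 26 weeks.

26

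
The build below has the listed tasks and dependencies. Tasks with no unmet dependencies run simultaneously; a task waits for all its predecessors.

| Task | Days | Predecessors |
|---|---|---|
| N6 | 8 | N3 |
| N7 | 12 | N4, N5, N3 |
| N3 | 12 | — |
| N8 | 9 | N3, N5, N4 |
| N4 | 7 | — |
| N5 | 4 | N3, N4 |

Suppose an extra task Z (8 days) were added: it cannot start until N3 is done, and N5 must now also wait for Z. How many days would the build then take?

Originally the build takes 28 days.
With Z inserted, N5 now waits for max(N3, N4, Z).
New critical path: N3→Z→N5→N7 = 12+8+4+12 = 36 ⇒ 36 days.

36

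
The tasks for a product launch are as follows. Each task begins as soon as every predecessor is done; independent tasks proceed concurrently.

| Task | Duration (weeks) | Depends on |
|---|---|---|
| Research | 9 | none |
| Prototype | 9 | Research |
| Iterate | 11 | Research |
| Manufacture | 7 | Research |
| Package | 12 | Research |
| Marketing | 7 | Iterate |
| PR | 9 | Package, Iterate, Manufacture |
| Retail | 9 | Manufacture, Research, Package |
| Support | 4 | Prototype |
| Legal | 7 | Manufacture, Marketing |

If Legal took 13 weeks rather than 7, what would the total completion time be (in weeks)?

40

Baseline: Research→Iterate→Marketing→Legal = 9+11+7+7 = 34 → 34 weeks.
Legal is on the critical path; changing it to 13 makes that path 40 weeks.
The critical path is still Research→Iterate→Marketing→Legal; finish is now 40 weeks.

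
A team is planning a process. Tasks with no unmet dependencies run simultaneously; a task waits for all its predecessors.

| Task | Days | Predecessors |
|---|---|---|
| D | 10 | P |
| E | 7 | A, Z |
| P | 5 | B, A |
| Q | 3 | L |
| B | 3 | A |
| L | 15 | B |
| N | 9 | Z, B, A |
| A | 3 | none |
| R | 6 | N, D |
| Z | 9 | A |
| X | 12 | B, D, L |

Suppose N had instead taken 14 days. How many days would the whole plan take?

As given, the longest chain is A→B→L→X = 3+3+15+12 = 33, so the finish is 33 days.
The longest path through N is only 27 days, so N has float 6.
That remains the longest chain; total 33 days.

33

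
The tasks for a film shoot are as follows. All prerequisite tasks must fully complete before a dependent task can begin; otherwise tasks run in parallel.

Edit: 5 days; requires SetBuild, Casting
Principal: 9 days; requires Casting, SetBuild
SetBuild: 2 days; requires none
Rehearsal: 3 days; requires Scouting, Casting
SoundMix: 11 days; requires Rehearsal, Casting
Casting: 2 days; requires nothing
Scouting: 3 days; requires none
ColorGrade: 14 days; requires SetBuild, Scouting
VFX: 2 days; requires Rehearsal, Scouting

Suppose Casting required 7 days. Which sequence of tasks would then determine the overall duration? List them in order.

As given, the longest chain is Scouting→Rehearsal→SoundMix = 3+3+11 = 17, so the finish is 17 days.
Casting has 1 day of float (longest path through it is 16).
Now Casting→Rehearsal→SoundMix = 7+3+11 = 21 is longest, so the finish becomes 21 days.

Casting, Rehearsal, SoundMix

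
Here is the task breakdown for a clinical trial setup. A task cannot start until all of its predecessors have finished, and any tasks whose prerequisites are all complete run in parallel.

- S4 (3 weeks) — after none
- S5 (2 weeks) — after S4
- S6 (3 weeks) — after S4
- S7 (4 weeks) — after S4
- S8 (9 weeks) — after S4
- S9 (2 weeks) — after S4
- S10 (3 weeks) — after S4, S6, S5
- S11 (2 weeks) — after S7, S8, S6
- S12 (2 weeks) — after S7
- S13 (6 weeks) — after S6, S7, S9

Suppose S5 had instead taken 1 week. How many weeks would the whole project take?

As given, the longest chain is S4→S8→S11 = 3+9+2 = 14, so the finish is 14 weeks.
S5 has 6 weeks of float (longest path through it is 8).
That remains the longest chain; total 14 weeks.

14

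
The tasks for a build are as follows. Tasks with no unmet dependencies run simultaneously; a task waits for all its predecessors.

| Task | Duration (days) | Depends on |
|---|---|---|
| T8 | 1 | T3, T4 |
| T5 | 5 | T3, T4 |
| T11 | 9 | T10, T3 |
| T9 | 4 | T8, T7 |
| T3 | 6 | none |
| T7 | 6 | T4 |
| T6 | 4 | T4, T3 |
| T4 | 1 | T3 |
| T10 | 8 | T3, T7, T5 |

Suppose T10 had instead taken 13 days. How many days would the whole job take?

35

Baseline: T3→T4→T7→T10→T11 = 6+1+6+8+9 = 30 → 30 days.
Since T10 is critical, the +5 change carries straight to that chain (now 35 days).
The critical path is still T3→T4→T7→T10→T11; finish is now 35 days.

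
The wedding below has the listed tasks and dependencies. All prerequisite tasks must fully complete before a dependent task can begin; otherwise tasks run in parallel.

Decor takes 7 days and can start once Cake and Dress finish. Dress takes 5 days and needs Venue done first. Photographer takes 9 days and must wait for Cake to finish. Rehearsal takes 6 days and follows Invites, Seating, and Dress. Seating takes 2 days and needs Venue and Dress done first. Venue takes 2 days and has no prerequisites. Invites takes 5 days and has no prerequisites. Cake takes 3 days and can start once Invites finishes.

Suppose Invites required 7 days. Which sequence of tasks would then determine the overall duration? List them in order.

The binding path is Invites→Cake→Photographer = 5+3+9 = 17; finish at 17 days.
Invites is on the critical path; changing it to 7 makes that path 19 days.
That remains the longest chain; total 19 days.

Invites, Cake, Photographer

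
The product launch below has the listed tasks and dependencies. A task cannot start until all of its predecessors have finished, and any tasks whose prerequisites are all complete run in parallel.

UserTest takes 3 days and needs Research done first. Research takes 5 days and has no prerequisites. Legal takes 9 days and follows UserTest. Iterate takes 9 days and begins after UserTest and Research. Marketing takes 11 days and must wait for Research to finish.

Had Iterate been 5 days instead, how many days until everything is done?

Actual critical path: Research→UserTest→Iterate = 5+3+9 = 17 ⇒ 17 days.
Iterate is on the critical path; changing it to 5 makes that path 13 days.
The binding chain switches to Research→UserTest→Legal = 5+3+9 = 17; finish 17 days.

17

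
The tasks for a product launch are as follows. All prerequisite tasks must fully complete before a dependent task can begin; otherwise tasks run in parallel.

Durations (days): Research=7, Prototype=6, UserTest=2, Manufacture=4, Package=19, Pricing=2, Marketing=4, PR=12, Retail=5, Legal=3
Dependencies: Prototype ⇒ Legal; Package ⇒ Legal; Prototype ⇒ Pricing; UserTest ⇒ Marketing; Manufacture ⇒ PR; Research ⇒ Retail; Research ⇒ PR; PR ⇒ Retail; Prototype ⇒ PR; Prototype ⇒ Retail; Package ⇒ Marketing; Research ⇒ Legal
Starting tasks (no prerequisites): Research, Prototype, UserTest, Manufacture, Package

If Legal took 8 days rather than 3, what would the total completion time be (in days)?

27

The binding path is Research→PR→Retail = 7+12+5 = 24; finish at 24 days.
Legal has 2 days of float (longest path through it is 22).
The binding chain switches to Package→Legal = 19+8 = 27; finish 27 days.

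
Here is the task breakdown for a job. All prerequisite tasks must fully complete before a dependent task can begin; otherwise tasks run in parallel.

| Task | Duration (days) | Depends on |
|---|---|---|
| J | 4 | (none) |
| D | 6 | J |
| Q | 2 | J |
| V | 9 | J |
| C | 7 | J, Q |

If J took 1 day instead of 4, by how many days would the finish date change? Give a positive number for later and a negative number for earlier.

Actual critical path: J→Q→C = 4+2+7 = 13 ⇒ 13 days.
J lies on that path, so at 1 day the path becomes 10 days.
That remains the longest chain; total 10 days.
Change in finish: 10 − 13 = -3 days.

-3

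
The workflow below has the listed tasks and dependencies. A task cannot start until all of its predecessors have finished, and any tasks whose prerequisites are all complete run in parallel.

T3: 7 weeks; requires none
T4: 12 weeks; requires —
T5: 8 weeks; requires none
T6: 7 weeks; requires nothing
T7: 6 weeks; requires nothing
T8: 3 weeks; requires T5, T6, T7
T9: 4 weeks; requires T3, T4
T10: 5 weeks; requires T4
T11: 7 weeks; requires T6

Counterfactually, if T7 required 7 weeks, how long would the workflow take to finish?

17

Baseline: T4→T10 = 12+5 = 17 → 17 weeks.
The longest path through T7 is only 9 weeks, so T7 has float 8.
That remains the longest chain; total 17 weeks.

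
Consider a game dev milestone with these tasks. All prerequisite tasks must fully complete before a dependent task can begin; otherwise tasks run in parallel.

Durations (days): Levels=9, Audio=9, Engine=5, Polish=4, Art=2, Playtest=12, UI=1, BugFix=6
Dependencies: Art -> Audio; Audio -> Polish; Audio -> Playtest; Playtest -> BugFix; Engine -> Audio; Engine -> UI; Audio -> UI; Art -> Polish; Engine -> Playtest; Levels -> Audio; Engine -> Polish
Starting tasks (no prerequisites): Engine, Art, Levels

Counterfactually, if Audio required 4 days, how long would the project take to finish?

Actual critical path: Levels→Audio→Playtest→BugFix = 9+9+12+6 = 36 ⇒ 36 days.
Audio lies on that path, so at 4 days the path becomes 31 days.
That remains the longest chain; total 31 days.

31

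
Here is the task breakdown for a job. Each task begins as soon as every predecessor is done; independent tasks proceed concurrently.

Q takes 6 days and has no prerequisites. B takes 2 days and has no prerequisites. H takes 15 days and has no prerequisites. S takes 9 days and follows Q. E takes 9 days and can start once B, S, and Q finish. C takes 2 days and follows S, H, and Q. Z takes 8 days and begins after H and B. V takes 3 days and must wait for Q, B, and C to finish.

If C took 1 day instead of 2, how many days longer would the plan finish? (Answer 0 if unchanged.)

Baseline: Q→S→E = 6+9+9 = 24 → 24 days.
C has 4 days of float (longest path through it is 20).
The critical path is still Q→S→E; finish is now 24 days.
Change in finish: 24 − 24 = +0 days.

0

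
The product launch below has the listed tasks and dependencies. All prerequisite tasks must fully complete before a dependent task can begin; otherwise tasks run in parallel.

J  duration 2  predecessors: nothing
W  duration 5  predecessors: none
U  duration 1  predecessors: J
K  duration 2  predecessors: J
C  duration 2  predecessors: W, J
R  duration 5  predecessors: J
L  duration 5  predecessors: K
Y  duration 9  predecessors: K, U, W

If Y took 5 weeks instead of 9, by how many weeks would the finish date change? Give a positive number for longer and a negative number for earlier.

As given, the longest chain is W→Y = 5+9 = 14, so the finish is 14 weeks.
Y lies on that path, so at 5 weeks the path becomes 10 weeks.
The critical path is still W→Y; finish is now 10 weeks.
Change in finish: 10 − 14 = -4 weeks.

-4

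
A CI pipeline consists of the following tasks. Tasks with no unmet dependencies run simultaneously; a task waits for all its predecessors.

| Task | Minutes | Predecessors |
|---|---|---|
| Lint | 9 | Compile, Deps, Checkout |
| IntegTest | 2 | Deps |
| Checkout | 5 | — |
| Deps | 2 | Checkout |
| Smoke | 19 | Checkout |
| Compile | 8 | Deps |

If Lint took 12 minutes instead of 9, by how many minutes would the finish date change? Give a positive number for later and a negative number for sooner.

3

Baseline: Checkout→Deps→Compile→Lint = 5+2+8+9 = 24 → 24 minutes.
Lint is on the critical path; changing it to 12 makes that path 27 minutes.
That remains the longest chain; total 27 minutes.
Change in finish: 27 − 24 = +3 minutes.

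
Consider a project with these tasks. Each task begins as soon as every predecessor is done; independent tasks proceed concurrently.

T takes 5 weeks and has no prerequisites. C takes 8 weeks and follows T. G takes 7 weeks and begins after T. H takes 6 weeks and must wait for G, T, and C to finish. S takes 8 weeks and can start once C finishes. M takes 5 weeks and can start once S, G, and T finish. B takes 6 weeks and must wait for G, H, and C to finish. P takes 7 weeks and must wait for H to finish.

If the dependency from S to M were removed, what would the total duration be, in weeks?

26

Before: longest chain T→C→H→P = 5+8+6+7 = 26, finish 26.
Without S→M, M's earliest start moves from 21 to 12.
New critical path: T→C→H→P = 5+8+6+7 = 26 ⇒ 26 weeks.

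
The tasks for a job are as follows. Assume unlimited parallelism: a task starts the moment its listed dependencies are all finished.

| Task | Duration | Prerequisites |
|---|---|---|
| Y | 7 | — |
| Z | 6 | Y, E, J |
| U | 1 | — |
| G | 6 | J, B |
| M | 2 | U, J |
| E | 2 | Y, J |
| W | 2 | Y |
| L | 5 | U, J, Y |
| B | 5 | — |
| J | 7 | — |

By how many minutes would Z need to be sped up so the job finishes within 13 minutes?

2

Current finish: 15 minutes; target: 13.
Z is on every critical path, so each minute cut from Z cuts the finish by one (this holds down to a finish of 13).
Need 15 − 13 = 2 minutes off Z → Z becomes 4 minutes, finish becomes 13.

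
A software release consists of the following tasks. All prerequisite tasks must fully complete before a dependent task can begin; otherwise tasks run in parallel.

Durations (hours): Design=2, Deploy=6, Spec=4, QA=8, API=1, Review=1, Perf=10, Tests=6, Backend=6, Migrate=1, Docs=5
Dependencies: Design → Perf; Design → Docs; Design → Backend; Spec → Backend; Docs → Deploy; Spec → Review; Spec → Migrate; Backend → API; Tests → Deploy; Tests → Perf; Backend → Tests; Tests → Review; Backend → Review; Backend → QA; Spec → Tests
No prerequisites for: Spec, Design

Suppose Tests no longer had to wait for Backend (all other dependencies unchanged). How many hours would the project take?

Original critical path: Spec→Backend→Tests→Perf = 4+6+6+10 = 26 ⇒ 26 hours.
Without Backend→Tests, Tests's earliest start moves from 10 to 4.
The longest chain is now Spec→Tests→Perf = 4+6+10 = 20, so the project takes 20 hours.

20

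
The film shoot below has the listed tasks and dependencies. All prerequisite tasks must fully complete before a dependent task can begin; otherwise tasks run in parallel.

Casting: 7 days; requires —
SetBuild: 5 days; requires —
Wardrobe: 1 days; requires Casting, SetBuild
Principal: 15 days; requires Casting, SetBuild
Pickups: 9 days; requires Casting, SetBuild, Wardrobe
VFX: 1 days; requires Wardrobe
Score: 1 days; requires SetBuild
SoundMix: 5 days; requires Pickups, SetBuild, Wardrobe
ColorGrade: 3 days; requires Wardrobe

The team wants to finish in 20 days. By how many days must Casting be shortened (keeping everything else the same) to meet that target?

2

Current finish: 22 days; target: 20.
Casting is on every critical path, so each day cut from Casting cuts the finish by one (this holds down to a finish of 20).
Need 22 − 20 = 2 days off Casting → Casting becomes 5 days, finish becomes 20.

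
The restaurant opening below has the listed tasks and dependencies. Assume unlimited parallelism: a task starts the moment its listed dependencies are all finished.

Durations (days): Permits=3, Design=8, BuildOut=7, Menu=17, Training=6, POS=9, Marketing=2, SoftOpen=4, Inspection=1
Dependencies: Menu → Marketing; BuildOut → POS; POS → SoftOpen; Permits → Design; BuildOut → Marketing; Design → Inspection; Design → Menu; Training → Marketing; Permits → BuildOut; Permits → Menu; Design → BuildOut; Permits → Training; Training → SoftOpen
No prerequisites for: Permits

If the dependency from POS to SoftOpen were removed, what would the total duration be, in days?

Before: longest chain Permits→Design→BuildOut→POS→SoftOpen = 3+8+7+9+4 = 31, finish 31.
Without POS→SoftOpen, SoftOpen's earliest start moves from 27 to 9.
After: Permits→Design→Menu→Marketing = 3+8+17+2 = 30 → 30 days.

30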